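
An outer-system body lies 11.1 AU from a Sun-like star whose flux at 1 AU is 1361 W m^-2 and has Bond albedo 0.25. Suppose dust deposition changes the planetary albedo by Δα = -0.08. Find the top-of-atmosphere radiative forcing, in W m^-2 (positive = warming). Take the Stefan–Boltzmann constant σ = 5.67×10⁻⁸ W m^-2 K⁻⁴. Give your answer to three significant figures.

By the inverse-square law, S = 1361/11.1² = 11.05 W m^-2.
The change in absorbed flux is Δ[S(1−α)/4] = −SΔα/4 = 0.2209 W m^-2.

0.221 W m^-2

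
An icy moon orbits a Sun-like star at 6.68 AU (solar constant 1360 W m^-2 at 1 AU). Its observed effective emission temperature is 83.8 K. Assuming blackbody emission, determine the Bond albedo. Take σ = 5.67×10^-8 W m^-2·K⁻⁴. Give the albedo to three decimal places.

By the inverse-square law, S = 1360/6.68² = 30.48 W m^-2.
Energy balance: S(1−α)/4 = σT⁴, so 1−α = 4σT⁴/S.
4σT⁴ = 4·5.67×10⁻⁸·(83.8)⁴ = 11.18 W m^-2.
1−α = 11.18/30.48 = 0.3670, so α = 0.6330.

0.633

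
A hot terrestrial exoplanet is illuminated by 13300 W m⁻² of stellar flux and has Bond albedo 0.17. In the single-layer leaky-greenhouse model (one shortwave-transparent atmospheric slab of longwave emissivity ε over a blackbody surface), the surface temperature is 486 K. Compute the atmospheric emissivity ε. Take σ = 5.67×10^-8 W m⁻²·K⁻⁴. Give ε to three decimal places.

0.255

Effective temperature: T_e = [S(1−α)/(4σ)]^(1/4) = 469.7 K.
Since (2−ε)/2 = (T_e/T_s)⁴ = 0.8725, ε = 0.2551.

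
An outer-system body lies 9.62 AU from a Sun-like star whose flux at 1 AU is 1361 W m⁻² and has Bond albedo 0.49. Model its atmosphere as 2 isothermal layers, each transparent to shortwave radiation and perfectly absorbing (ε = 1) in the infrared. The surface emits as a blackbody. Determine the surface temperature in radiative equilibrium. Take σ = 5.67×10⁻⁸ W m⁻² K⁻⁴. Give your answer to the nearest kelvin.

By the inverse-square law, S = 1361/9.62² = 14.71 W m⁻².
OLR = S(1−α)/4 = 1.875 W m⁻²; the top layer radiates at T_e = 75.83 K.
For an N-layer opaque stack, T_s⁴ = (N+1)T_e⁴, hence T_s = (3)^(1/4)×75.83 K = 99.80 K.

100 K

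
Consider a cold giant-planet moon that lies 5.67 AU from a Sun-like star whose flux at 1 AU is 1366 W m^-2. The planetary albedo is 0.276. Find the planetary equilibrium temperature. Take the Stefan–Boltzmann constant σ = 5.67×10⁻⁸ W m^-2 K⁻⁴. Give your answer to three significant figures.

108 kelvin

Flux at the orbit: S = 1366/(5.67)² = 42.49 W m^-2.
Averaging over the sphere, the absorbed flux is S(1−α)/4 = 7.691 W m^-2.
Balancing against σT⁴: T = (7.691/5.67×10⁻⁸)^(1/4) = 107.9 K.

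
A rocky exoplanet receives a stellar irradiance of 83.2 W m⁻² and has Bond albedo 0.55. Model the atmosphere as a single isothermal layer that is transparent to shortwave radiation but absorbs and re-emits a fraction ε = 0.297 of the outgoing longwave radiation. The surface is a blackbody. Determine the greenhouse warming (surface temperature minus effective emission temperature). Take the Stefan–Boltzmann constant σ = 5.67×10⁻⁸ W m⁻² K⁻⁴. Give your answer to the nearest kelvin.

The planet radiates to space at T_e = [S(1−α)/(4σ)]^(1/4) = 113.4 K.
Surface balance with a leaky layer gives σT_s⁴ = σT_e⁴·2/(2−ε), so T_s = T_e·[2/(2−0.297)]^(1/4) = 118.0 K.
Greenhouse warming: T_s − T_e = 4.648 K.

5 kelvin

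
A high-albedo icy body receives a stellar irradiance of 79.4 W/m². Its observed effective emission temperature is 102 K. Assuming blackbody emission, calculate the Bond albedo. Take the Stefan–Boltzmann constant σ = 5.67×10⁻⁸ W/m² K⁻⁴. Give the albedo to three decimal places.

From σT⁴ = S(1−α)/4 we invert for α: 1−α = 4σT⁴/S.
4σT⁴ = 4·5.67×10⁻⁸·(102)⁴ = 24.55 W/m².
1−α = 24.55/79.40 = 0.3092, so α = 0.6908.

0.691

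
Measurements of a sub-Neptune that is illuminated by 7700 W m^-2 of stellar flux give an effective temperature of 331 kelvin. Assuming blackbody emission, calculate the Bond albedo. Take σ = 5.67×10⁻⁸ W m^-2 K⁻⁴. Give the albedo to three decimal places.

Energy balance: S(1−α)/4 = σT⁴, so 1−α = 4σT⁴/S.
4σT⁴ = 4·5.67×10⁻⁸·(331)⁴ = 2722 W m^-2.
1−α = 2722/7700 = 0.3536, so α = 0.6464.

0.646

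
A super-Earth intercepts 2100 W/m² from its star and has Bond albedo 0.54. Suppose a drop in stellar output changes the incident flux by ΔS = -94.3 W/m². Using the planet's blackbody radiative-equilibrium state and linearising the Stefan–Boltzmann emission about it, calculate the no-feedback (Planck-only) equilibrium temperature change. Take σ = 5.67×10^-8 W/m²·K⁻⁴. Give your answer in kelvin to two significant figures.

Unperturbed T_e = [2100·(1−0.54)/(4σ)]^¼ = 255.5 K.
ΔF = Δ[S(1−α)]/4 = (1−0.54)·-94.3/4 = -10.84 W/m².
The Planck feedback parameter is 4σT_e³ = 3.781 W/m²/K.
So ΔT₀ = -10.84/3.781 = -2.87 K.

-2.9 K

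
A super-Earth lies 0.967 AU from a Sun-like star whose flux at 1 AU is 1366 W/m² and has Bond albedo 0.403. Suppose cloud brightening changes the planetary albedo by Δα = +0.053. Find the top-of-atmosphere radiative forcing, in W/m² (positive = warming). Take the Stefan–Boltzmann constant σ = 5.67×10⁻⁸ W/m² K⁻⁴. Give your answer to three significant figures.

Flux at the orbit: S = 1366/(0.967)² = 1461 W/m².
TOA radiative forcing: ΔF = −S·Δα/4 = −1461·(+0.053)/4 = -19.36 W/m².

-19.4 W/m²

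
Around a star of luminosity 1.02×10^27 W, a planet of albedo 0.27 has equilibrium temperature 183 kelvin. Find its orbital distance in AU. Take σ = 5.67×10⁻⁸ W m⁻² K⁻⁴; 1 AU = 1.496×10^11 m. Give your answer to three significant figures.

3.23 AU

Energy balance gives S = 4σT⁴/(1−α) = 348.4 W m⁻².
From L = 4πd²S, d = √(1.02×10^27/(4π·348.4)) = 4.827×10^11 m = 3.226 AU.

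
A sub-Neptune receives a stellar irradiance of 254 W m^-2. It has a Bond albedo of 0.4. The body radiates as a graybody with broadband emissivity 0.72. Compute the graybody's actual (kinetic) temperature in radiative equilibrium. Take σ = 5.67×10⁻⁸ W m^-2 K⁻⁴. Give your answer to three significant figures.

175 kelvin

Averaging over the sphere, the absorbed flux is S(1−α)/4 = 38.10 W m^-2.
Equating to εσT⁴ with ε = 0.72: T = (38.10/0.72σ)^(1/4) = 174.8 K.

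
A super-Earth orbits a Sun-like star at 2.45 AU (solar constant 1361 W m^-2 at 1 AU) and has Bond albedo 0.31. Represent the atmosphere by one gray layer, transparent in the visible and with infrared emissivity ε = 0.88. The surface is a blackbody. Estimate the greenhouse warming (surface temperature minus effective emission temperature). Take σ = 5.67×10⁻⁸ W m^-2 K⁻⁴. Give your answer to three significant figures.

25.3 K

Irradiance scales as 1/d², so S = 1361 W m^-2 × (1/2.45)² = 226.7 W m^-2.
At the top of the atmosphere, σT_e⁴ = S(1−α)/4 = 39.11 W m^-2, giving T_e = 162.1 K.
For a single slab of emissivity ε, T_s⁴ = 2T_e⁴/(2−ε); thus T_s = 162.1·(1.786)^(1/4) = 187.3 K.
Greenhouse warming: T_s − T_e = 25.28 K.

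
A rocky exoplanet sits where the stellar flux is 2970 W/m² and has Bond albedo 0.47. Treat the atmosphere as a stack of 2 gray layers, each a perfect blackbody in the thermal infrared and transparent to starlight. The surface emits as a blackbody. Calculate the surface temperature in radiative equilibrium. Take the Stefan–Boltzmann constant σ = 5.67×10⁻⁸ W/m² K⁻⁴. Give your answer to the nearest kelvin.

The effective emission temperature is T_e = [S(1−α)/(4σ)]^¼ = 288.6 K.
With N = 2 opaque layers, T_s = (N+1)^(1/4)·T_e = 3^(1/4)·288.6 = 379.9 K.

380 K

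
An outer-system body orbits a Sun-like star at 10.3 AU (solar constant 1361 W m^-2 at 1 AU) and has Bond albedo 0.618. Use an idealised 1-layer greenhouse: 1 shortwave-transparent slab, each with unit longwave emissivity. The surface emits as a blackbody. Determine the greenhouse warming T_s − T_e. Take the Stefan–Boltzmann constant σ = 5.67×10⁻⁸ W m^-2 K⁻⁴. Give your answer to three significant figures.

Flux at the orbit: S = 1361/(10.3)² = 12.83 W m^-2.
Top-of-atmosphere balance: σT_e⁴ = S(1−α)/4 = 1.225 W m^-2 → T_e = 68.18 K.
Surface: T_s = (2)^¼·T_e = 81.08 K.
So the greenhouse effect raises the surface by 81.08 − 68.18 = 12.90 K.

12.9 kelvin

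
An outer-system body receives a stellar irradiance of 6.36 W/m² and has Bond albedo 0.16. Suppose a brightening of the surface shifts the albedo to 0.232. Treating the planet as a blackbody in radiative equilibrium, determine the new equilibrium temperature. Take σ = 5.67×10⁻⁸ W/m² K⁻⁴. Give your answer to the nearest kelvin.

New equilibrium: T₂ = [(1−0.232)·6.360/(4σ)]^(1/4) = 68.12 K.

68 K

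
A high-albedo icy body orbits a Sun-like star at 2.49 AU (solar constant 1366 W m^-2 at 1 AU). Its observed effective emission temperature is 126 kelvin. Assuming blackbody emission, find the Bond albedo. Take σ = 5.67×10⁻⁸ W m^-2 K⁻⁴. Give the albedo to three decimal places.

By the inverse-square law, S = 1366/2.49² = 220.3 W m^-2.
Rearranging the radiative balance, α = 1 − 4σT⁴/S.
4σT⁴ = 4·5.67×10⁻⁸·(126)⁴ = 57.16 W m^-2.
Hence α = 1 − 57.16/220.3 = 0.7405.

0.741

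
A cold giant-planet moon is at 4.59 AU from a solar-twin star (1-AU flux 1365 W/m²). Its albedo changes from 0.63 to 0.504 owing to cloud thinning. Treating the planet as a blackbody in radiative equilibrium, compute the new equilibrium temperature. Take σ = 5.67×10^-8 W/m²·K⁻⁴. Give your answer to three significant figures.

Irradiance scales as 1/d², so S = 1365 W/m² × (1/4.59)² = 64.79 W/m².
New equilibrium: T₂ = [(1−0.504)·64.79/(4σ)]^(1/4) = 109.1 K.

109 K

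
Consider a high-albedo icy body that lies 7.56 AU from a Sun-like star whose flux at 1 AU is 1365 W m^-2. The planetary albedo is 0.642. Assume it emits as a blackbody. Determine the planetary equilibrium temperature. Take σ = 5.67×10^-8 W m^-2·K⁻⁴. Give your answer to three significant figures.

By the inverse-square law, S = 1365/7.56² = 23.88 W m^-2.
Absorbed flux (global mean): S(1−α)/4 = 23.88·0.358/4 = 2.138 W m^-2.
In equilibrium σT⁴ equals this, so T = 78.36 K.

78.4 K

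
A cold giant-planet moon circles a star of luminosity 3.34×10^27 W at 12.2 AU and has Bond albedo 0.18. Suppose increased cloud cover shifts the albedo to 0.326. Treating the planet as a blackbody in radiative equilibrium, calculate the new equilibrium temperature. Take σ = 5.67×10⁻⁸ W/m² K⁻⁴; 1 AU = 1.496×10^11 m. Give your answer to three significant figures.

124 K

d = 12.2 × 1.496×10^11 m = 1.825×10^12 m.
S = L/(4πd²) = 79.79 W/m².
New equilibrium: T₂ = [(1−0.326)·79.79/(4σ)]^(1/4) = 124.1 K.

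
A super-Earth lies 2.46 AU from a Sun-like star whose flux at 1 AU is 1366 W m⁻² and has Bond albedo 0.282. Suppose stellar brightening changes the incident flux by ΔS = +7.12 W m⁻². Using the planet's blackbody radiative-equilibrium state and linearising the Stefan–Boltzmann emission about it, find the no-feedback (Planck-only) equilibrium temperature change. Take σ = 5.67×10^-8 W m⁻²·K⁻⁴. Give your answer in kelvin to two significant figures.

Irradiance scales as 1/d², so S = 1366 W m⁻² × (1/2.46)² = 225.7 W m⁻².
Reference equilibrium: T_e = [S(1−α)/(4σ)]^(1/4) = 163.5 K.
ΔF = Δ[S(1−α)]/4 = (1−0.282)·+7.12/4 = 1.278 W m⁻².
Planck response: λ_P = 4σT_e³ = 4·5.67×10⁻⁸·(163.5)³ = 0.9913 W m⁻²/K.
ΔT₀ = ΔF/λ_P = 1.278/0.9913 = 1.29 K.

1.3 kelvin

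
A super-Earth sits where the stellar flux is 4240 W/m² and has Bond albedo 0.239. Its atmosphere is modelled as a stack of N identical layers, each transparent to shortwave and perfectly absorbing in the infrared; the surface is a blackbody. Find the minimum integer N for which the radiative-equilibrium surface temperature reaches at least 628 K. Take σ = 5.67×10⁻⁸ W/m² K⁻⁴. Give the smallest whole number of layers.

10

The effective emission temperature is T_e = [S(1−α)/(4σ)]^¼ = 345.4 K.
Need (N+1)T_e⁴ ≥ T_s⁴, i.e. N+1 ≥ (628/345.4)⁴ = 10.933.
The minimum whole number is N = 10.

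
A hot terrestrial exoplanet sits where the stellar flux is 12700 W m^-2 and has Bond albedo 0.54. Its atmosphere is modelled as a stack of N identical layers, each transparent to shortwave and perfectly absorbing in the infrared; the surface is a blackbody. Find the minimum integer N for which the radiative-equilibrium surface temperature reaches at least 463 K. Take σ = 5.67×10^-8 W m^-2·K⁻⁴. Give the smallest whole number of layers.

The effective emission temperature is T_e = [S(1−α)/(4σ)]^¼ = 400.6 K.
T_s = (N+1)^(1/4)·T_e ≥ 463 K requires N+1 ≥ (T_s/T_e)⁴ = (463/400.6)⁴ = 1.784.
Rounding up, N = 1.

1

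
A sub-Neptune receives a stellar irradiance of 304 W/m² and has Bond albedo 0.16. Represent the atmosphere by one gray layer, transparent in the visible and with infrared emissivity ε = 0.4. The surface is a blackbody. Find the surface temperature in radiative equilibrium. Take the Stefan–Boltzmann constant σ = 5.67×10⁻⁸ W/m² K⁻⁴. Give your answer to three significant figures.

194 K

At the top of the atmosphere, σT_e⁴ = S(1−α)/4 = 63.84 W/m², giving T_e = 183.2 K.
Surface balance with a leaky layer gives σT_s⁴ = σT_e⁴·2/(2−ε), so T_s = T_e·[2/(2−0.4)]^(1/4) = 193.7 K.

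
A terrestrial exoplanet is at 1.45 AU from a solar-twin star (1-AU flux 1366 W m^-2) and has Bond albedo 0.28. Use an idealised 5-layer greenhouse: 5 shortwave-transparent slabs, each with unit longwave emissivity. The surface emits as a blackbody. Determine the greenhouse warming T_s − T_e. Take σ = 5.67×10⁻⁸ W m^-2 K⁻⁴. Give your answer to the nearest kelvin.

Flux at the orbit: S = 1366/(1.45)² = 649.7 W m^-2.
The effective emission temperature is T_e = [S(1−α)/(4σ)]^¼ = 213.1 K.
T_s = (N+1)^(1/4)·T_e = 333.5 K.
Warming: T_s − T_e = 120.4 K.

120 kelvin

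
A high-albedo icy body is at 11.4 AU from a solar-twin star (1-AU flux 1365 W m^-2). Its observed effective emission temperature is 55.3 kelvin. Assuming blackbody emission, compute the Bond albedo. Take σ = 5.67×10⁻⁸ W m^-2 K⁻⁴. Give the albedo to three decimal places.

0.798

Flux at the orbit: S = 1365/(11.4)² = 10.50 W m^-2.
Energy balance: S(1−α)/4 = σT⁴, so 1−α = 4σT⁴/S.
4σT⁴ = 4·5.67×10⁻⁸·(55.3)⁴ = 2.121 W m^-2.
1−α = 2.121/10.50 = 0.2019, so α = 0.7981.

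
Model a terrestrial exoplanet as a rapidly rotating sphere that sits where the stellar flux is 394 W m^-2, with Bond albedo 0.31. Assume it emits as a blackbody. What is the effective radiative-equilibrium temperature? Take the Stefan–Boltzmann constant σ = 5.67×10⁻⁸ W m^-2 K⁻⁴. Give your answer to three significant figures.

The planet absorbs (1−α)S over its disc πR² and re-emits over 4πR², so the mean absorbed flux is (1−0.31)·394.0/4 = 67.96 W m^-2.
Set σT⁴ = 67.96 → T = (67.96/σ)^(1/4) = 186.1 K.

186 K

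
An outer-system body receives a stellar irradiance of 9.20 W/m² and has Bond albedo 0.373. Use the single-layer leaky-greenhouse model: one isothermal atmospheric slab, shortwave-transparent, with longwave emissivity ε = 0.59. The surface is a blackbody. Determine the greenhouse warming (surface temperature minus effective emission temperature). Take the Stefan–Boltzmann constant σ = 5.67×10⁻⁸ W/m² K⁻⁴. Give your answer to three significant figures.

Effective emission temperature (TOA balance): σT_e⁴ = S(1−α)/4 = 1.442 W/m² → T_e = 71.02 K.
For a single slab of emissivity ε, T_s⁴ = 2T_e⁴/(2−ε); thus T_s = 71.02·(1.418)^(1/4) = 77.50 K.
Greenhouse warming: T_s − T_e = 6.485 K.

6.49 K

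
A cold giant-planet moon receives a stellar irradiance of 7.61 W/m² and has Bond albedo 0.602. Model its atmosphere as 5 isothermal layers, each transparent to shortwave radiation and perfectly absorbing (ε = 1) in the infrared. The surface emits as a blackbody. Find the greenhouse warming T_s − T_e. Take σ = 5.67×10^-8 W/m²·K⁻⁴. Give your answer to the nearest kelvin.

34 K

The effective emission temperature is T_e = [S(1−α)/(4σ)]^¼ = 60.45 K.
T_s = (N+1)^(1/4)·T_e = 94.61 K.
Warming: T_s − T_e = 34.16 K.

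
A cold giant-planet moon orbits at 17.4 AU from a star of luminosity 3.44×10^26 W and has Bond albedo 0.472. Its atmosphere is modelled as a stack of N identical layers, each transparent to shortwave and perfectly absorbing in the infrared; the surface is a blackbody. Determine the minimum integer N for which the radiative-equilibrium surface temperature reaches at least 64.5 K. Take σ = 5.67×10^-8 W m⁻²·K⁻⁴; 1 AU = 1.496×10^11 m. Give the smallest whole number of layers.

Orbital distance: d = 17.4 AU = 2.603×10^12 m.
Flux at the orbit: S = L/(4πd²) = 3.44×10^26/(4π·(2.60×10^12)²) = 4.040 W m⁻².
The effective emission temperature is T_e = [S(1−α)/(4σ)]^¼ = 55.38 K.
Need (N+1)T_e⁴ ≥ T_s⁴, i.e. N+1 ≥ (64.5/55.38)⁴ = 1.840.
So N ≥ 0.840; the smallest integer is N = 1.

1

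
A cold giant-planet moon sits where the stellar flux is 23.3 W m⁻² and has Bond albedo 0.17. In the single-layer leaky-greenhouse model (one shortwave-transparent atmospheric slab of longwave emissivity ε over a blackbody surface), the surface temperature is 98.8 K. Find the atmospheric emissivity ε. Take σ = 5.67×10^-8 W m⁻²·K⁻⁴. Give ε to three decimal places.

0.210

First, T_e = [23.30·(1−0.17)/(4σ)]^(1/4) = 96.09 K.
T_s⁴ = T_e⁴·2/(2−ε) → ε = 2 − 2(T_e/T_s)⁴ = 2 − 2·(96.09/98.8)⁴ = 0.2102.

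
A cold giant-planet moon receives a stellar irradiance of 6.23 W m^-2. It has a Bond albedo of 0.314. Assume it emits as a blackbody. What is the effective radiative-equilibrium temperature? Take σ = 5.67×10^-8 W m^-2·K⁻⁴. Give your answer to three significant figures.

Averaging over the sphere, the absorbed flux is S(1−α)/4 = 1.068 W m^-2.
Balancing against σT⁴: T = (1.068/5.67×10⁻⁸)^(1/4) = 65.89 K.

65.9 K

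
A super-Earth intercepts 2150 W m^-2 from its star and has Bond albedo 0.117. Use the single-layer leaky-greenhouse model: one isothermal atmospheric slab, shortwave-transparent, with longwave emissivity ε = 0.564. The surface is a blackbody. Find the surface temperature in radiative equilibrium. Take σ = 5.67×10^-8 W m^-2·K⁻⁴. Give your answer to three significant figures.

329 K

Effective emission temperature (TOA balance): σT_e⁴ = S(1−α)/4 = 474.6 W m^-2 → T_e = 302.5 K.
Surface balance with a leaky layer gives σT_s⁴ = σT_e⁴·2/(2−ε), so T_s = T_e·[2/(2−0.564)]^(1/4) = 328.6 K.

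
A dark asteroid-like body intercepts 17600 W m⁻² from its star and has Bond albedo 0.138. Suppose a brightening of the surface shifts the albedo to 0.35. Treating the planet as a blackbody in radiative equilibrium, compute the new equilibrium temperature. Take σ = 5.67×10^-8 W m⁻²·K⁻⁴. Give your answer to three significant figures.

474 K

New equilibrium: T₂ = [(1−0.35)·17600/(4σ)]^(1/4) = 473.9 K.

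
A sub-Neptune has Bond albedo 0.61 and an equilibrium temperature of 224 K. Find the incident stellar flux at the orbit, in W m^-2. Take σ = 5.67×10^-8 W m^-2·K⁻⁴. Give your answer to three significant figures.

1460 W m^-2

Invert the energy balance for S: S = 4σT⁴/(1−α).
The emitted flux is σT⁴ = 142.7 W m^-2.
So S = 4×142.7/(1−0.61) = 1464 W m^-2.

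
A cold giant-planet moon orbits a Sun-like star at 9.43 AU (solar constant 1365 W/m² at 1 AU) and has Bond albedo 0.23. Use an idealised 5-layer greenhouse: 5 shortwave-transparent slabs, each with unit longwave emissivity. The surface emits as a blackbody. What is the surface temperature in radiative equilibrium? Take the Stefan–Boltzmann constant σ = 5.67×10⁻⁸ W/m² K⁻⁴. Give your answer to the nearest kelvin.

By the inverse-square law, S = 1365/9.43² = 15.35 W/m².
OLR = S(1−α)/4 = 2.955 W/m²; the top layer radiates at T_e = 84.96 K.
For an N-layer opaque stack, T_s⁴ = (N+1)T_e⁴, hence T_s = (6)^(1/4)×84.96 K = 133.0 K.

133 K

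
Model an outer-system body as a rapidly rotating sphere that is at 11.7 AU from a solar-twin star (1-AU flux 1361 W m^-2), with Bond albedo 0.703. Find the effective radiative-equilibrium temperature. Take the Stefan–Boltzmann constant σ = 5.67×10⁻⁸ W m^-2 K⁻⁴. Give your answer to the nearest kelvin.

60 kelvin

Flux at the orbit: S = 1361/(11.7)² = 9.942 W m^-2.
Averaging over the sphere, the absorbed flux is S(1−α)/4 = 0.7382 W m^-2.
Balancing against σT⁴: T = (0.7382/5.67×10⁻⁸)^(1/4) = 60.07 K.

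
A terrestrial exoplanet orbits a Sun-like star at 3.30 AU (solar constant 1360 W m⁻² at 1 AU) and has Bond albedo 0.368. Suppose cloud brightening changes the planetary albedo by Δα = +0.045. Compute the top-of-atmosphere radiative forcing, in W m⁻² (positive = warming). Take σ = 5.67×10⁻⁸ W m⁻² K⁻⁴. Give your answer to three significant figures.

-1.40 W m⁻²

Flux at the orbit: S = 1360/(3.30)² = 124.9 W m⁻².
The change in absorbed flux is Δ[S(1−α)/4] = −SΔα/4 = -1.405 W m⁻².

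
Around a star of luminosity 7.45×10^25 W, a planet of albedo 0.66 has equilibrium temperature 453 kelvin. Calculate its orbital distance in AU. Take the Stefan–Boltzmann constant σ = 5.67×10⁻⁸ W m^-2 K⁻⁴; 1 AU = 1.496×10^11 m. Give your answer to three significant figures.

Energy balance gives S = 4σT⁴/(1−α) = 28090 W m^-2.
From L = 4πd²S, d = √(7.45×10^25/(4π·28090)) = 1.453×10^10 m = 0.09711 AU.

0.0971 AU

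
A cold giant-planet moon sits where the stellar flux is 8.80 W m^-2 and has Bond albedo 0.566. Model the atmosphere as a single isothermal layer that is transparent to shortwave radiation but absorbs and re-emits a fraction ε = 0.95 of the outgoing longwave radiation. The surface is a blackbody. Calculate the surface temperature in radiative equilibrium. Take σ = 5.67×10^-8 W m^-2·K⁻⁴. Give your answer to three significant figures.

At the top of the atmosphere, σT_e⁴ = S(1−α)/4 = 0.9548 W m^-2, giving T_e = 64.06 K.
For a single slab of emissivity ε, T_s⁴ = 2T_e⁴/(2−ε); thus T_s = 64.06·(1.905)^(1/4) = 75.26 K.

75.3 K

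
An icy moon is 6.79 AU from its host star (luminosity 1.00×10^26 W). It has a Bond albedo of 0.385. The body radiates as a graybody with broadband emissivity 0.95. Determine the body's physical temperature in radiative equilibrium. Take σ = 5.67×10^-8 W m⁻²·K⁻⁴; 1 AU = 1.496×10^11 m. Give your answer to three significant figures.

68.5 kelvin

Orbital distance: d = 6.79 AU = 1.016×10^12 m.
Flux at the orbit: S = L/(4πd²) = 1.00×10^26/(4π·(1.02×10^12)²) = 7.712 W m⁻².
Absorbed flux (global mean): S(1−α)/4 = 7.712·0.615/4 = 1.186 W m⁻².
Equating to εσT⁴ with ε = 0.95: T = (1.186/0.95σ)^(1/4) = 68.50 K.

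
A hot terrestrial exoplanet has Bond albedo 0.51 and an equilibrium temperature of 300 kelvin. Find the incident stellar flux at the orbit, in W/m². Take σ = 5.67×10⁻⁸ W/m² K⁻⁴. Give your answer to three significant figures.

Invert the energy balance for S: S = 4σT⁴/(1−α).
σT⁴ = 5.67×10⁻⁸·(300)⁴ = 459.3 W/m².
S = 4·459.3/0.49 = 3749 W/m².

3750 W/m²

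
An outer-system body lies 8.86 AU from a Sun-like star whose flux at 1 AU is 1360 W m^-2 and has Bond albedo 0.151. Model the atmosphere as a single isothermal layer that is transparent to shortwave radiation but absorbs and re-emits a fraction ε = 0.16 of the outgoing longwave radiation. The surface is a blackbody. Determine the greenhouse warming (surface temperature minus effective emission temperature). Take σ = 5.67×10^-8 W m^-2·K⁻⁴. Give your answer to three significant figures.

Flux at the orbit: S = 1360/(8.86)² = 17.32 W m^-2.
The planet radiates to space at T_e = [S(1−α)/(4σ)]^(1/4) = 89.74 K.
Surface balance with a leaky layer gives σT_s⁴ = σT_e⁴·2/(2−ε), so T_s = T_e·[2/(2−0.16)]^(1/4) = 91.63 K.
Greenhouse warming: T_s − T_e = 1.890 K.

1.89 K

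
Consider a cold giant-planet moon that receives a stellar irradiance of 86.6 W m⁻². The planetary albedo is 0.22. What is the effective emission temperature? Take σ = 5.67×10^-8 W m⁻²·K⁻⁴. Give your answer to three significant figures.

131 K

Absorbed flux (global mean): S(1−α)/4 = 86.60·0.78/4 = 16.89 W m⁻².
Set σT⁴ = 16.89 → T = (16.89/σ)^(1/4) = 131.4 K.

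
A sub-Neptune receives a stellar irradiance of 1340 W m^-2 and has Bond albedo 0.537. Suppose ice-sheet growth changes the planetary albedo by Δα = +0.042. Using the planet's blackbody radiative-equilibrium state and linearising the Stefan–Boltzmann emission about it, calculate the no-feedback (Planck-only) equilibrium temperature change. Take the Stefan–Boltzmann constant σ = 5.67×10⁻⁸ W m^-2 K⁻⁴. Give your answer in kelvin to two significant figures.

-5.2 K

Reference equilibrium: T_e = [S(1−α)/(4σ)]^(1/4) = 228.7 K.
ΔF = −(S/4)Δα = −(1340/4)×(+0.042) = -14.07 W m^-2.
The Planck feedback parameter is 4σT_e³ = 2.713 W m^-2/K.
Hence the no-feedback warming is ΔF/(4σT_e³) = -5.19 K.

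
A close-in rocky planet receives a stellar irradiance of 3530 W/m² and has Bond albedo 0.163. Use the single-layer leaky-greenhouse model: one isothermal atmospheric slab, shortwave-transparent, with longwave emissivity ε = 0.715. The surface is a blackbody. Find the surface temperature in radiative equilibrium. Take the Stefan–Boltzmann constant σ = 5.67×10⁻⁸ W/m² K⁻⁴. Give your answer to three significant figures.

At the top of the atmosphere, σT_e⁴ = S(1−α)/4 = 738.7 W/m², giving T_e = 337.8 K.
The surface balance (absorbed SW + ε·downward IR = σT_s⁴) with T_a⁴ = T_s⁴/2 reduces to T_s = T_e·[2/(2−ε)]^¼ = 377.4 K.

377 K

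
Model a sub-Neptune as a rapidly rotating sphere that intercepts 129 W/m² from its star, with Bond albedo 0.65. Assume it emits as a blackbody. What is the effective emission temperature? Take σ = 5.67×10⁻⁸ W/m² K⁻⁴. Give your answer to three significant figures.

Absorbed flux (global mean): S(1−α)/4 = 129.0·0.35/4 = 11.29 W/m².
Balancing against σT⁴: T = (11.29/5.67×10⁻⁸)^(1/4) = 118.8 K.

119 K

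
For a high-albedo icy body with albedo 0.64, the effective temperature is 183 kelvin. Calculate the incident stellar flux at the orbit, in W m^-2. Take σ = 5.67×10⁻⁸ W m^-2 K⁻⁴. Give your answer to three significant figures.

707 W m^-2

Invert the energy balance for S: S = 4σT⁴/(1−α).
σT⁴ = 5.67×10⁻⁸·(183)⁴ = 63.59 W m^-2.
S = 4·63.59/0.36 = 706.6 W m^-2.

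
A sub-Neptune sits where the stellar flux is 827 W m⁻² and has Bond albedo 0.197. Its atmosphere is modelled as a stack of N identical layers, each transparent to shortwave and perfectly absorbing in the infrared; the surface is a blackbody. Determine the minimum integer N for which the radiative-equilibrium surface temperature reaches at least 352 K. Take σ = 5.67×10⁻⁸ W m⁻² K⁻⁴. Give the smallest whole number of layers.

5

OLR = S(1−α)/4 = 166.0 W m⁻²; the top layer radiates at T_e = 232.6 K.
Since T_s⁴ = (N+1)T_e⁴, we need N ≥ (T_s/T_e)⁴ − 1 = 4.243.
So N ≥ 4.243; the smallest integer is N = 5.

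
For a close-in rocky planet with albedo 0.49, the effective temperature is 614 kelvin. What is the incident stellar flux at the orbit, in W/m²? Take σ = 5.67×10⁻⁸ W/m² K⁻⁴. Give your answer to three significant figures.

63200 W/m²

Invert the energy balance for S: S = 4σT⁴/(1−α).
σT⁴ = 5.67×10⁻⁸·(614)⁴ = 8059 W/m².
S = 4·8059/0.51 = 63200 W/m².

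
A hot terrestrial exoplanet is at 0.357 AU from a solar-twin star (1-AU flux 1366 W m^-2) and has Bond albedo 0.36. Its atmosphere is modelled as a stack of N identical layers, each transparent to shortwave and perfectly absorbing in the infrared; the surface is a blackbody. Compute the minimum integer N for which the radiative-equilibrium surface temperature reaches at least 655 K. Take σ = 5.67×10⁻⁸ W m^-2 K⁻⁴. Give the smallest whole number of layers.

6

Flux at the orbit: S = 1366/(0.357)² = 10720 W m^-2.
The effective emission temperature is T_e = [S(1−α)/(4σ)]^¼ = 417.0 K.
Since T_s⁴ = (N+1)T_e⁴, we need N ≥ (T_s/T_e)⁴ − 1 = 5.086.
Rounding up, N = 6.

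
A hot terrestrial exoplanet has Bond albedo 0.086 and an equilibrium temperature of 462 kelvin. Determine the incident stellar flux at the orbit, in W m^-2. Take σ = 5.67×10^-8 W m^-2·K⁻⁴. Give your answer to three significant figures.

11300 W m^-2

Invert the energy balance for S: S = 4σT⁴/(1−α).
σT⁴ = 5.67×10⁻⁸·(462)⁴ = 2583 W m^-2.
So S = 4×2583/(1−0.086) = 11300 W m^-2.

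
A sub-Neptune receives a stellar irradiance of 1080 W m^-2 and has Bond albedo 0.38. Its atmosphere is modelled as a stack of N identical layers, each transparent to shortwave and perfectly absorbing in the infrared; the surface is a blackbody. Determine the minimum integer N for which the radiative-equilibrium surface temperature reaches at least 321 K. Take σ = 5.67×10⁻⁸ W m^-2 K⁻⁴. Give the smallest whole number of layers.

OLR = S(1−α)/4 = 167.4 W m^-2; the top layer radiates at T_e = 233.1 K.
Need (N+1)T_e⁴ ≥ T_s⁴, i.e. N+1 ≥ (321/233.1)⁴ = 3.596.
So N ≥ 2.596; the smallest integer is N = 3.

3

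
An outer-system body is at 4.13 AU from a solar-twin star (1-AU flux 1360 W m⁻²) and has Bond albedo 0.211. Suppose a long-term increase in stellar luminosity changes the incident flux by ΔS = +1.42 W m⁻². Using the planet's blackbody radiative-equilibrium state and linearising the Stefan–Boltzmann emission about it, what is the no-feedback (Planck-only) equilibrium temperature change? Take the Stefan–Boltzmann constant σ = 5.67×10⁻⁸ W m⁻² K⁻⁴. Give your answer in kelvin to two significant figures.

By the inverse-square law, S = 1360/4.13² = 79.73 W m⁻².
Unperturbed T_e = [79.73·(1−0.211)/(4σ)]^¼ = 129.1 K.
ΔF = Δ[S(1−α)]/4 = (1−0.211)·+1.42/4 = 0.2801 W m⁻².
Planck response: λ_P = 4σT_e³ = 4·5.67×10⁻⁸·(129.1)³ = 0.4875 W m⁻²/K.
So ΔT₀ = 0.2801/0.4875 = 0.575 K.

0.57 K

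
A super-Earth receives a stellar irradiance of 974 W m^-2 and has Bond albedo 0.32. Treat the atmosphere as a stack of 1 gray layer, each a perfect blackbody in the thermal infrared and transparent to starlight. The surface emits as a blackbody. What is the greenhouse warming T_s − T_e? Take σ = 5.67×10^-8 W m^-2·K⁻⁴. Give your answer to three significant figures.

44.0 K

Top-of-atmosphere balance: σT_e⁴ = S(1−α)/4 = 165.6 W m^-2 → T_e = 232.5 K.
Surface: T_s = (2)^¼·T_e = 276.4 K.
Warming: T_s − T_e = 43.98 K.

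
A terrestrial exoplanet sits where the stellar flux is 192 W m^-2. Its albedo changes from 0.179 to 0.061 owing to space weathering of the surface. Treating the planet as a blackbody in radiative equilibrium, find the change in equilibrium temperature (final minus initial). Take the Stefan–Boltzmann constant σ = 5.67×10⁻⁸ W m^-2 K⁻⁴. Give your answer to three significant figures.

With α = 0.179, T₁ = 162.4 K.
With α = 0.061, T₂ = 167.9 K.
ΔT = T₂ − T₁ = 5.544 K.

5.54 K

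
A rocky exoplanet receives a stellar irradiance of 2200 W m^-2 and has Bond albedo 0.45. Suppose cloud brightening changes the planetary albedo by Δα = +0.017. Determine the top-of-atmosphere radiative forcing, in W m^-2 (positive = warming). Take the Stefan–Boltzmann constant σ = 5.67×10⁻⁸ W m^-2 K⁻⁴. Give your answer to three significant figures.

-9.35 W m^-2

ΔF = −(S/4)Δα = −(2200/4)×(+0.017) = -9.350 W m^-2.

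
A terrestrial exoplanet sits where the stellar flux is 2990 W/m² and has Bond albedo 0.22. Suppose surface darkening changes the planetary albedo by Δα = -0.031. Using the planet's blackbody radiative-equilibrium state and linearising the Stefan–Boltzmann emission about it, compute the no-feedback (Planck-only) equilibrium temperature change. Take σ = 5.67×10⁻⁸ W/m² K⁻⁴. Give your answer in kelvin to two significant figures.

3.2 kelvin

Unperturbed T_e = [2990·(1−0.22)/(4σ)]^¼ = 318.4 K.
ΔF = −(S/4)Δα = −(2990/4)×(-0.031) = 23.17 W/m².
Planck response: λ_P = 4σT_e³ = 4·5.67×10⁻⁸·(318.4)³ = 7.324 W/m²/K.
So ΔT₀ = 23.17/7.324 = 3.16 K.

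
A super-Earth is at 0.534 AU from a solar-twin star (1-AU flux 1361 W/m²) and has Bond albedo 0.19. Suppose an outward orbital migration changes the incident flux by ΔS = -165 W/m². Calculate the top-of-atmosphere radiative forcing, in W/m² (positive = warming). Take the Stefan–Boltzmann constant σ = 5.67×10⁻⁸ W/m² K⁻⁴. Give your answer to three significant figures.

-33.4 W/m²

Irradiance scales as 1/d², so S = 1361 W/m² × (1/0.534)² = 4773 W/m².
ΔF = Δ[S(1−α)]/4 = (1−0.19)·-165/4 = -33.41 W/m².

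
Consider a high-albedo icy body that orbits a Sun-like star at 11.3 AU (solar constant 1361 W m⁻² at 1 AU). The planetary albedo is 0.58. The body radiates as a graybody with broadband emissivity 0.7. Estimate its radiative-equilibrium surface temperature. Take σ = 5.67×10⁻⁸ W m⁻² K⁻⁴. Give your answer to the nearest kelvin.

By the inverse-square law, S = 1361/11.3² = 10.66 W m⁻².
Averaging over the sphere, the absorbed flux is S(1−α)/4 = 1.119 W m⁻².
Equating to εσT⁴ with ε = 0.7: T = (1.119/0.7σ)^(1/4) = 72.87 K.

73 K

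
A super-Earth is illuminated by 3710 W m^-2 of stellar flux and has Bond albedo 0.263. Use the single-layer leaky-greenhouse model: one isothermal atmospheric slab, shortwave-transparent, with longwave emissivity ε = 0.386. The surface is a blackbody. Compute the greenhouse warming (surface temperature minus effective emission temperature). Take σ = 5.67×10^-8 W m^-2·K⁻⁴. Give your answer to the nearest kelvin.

18 K

The planet radiates to space at T_e = [S(1−α)/(4σ)]^(1/4) = 331.4 K.
For a single slab of emissivity ε, T_s⁴ = 2T_e⁴/(2−ε); thus T_s = 331.4·(1.239)^(1/4) = 349.6 K.
T_s − T_e = 349.6 − 331.4 = 18.25 K.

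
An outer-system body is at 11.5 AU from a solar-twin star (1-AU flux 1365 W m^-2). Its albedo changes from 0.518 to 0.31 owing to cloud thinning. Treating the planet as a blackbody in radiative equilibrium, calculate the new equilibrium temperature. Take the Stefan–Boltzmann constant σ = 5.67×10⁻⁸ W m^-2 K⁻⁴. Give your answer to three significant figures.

74.9 K

By the inverse-square law, S = 1365/11.5² = 10.32 W m^-2.
With the new albedo, S(1−α₂)/4 = 1.780 W m^-2, so T₂ = 74.86 K.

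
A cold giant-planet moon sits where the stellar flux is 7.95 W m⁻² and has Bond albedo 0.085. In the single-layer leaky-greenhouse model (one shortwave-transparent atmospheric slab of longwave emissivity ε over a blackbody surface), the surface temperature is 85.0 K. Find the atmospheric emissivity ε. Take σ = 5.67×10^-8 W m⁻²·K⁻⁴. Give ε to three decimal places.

First, T_e = [7.950·(1−0.085)/(4σ)]^(1/4) = 75.26 K.
Inverting T_s⁴ = 2T_e⁴/(2−ε): (T_e/T_s)⁴ = 0.6144, so ε = 2(1 − 0.6144) = 0.7711.

0.771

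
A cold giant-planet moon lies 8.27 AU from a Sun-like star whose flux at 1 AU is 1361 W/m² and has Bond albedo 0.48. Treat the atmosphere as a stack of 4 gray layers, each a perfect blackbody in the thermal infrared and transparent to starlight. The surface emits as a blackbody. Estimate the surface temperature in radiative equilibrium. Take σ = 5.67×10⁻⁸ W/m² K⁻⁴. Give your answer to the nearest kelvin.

123 K

By the inverse-square law, S = 1361/8.27² = 19.90 W/m².
OLR = S(1−α)/4 = 2.587 W/m²; the top layer radiates at T_e = 82.19 K.
For an N-layer opaque stack, T_s⁴ = (N+1)T_e⁴, hence T_s = (5)^(1/4)×82.19 K = 122.9 K.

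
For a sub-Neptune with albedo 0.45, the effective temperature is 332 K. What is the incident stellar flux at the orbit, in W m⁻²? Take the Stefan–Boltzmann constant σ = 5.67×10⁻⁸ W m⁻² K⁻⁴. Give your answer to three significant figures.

Invert the energy balance for S: S = 4σT⁴/(1−α).
σT⁴ = 5.67×10⁻⁸·(332)⁴ = 688.9 W m⁻².
S = 4·688.9/0.55 = 5010 W m⁻².

5010 W m⁻²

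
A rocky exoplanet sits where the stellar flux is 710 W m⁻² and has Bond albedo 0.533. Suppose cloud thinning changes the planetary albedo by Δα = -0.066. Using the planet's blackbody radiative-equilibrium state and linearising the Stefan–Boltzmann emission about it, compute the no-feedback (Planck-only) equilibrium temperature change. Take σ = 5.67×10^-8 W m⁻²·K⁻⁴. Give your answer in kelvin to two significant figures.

6.9 K

Unperturbed T_e = [710.0·(1−0.533)/(4σ)]^¼ = 195.5 K.
TOA radiative forcing: ΔF = −S·Δα/4 = −710.0·(-0.066)/4 = 11.71 W m⁻².
Planck response: λ_P = 4σT_e³ = 4·5.67×10⁻⁸·(195.5)³ = 1.696 W m⁻²/K.
Hence the no-feedback warming is ΔF/(4σT_e³) = 6.91 K.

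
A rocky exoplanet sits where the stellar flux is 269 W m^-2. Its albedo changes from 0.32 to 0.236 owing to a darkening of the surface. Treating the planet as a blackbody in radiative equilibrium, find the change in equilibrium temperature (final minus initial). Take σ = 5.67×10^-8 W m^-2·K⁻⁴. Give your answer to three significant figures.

Before: T₁ = [269.0·0.68/(4σ)]^(1/4) = 168.5 K.
Final:   T₂ = [S(1−0.236)/(4σ)]^(1/4) = 173.5 K.
ΔT = T₂ − T₁ = 4.979 K.

4.98 K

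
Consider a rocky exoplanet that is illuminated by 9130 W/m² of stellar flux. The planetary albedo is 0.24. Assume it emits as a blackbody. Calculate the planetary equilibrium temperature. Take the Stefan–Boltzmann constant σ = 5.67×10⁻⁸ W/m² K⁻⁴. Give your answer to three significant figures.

The planet absorbs (1−α)S over its disc πR² and re-emits over 4πR², so the mean absorbed flux is (1−0.24)·9130/4 = 1735 W/m².
In equilibrium σT⁴ equals this, so T = 418.2 K.

418 K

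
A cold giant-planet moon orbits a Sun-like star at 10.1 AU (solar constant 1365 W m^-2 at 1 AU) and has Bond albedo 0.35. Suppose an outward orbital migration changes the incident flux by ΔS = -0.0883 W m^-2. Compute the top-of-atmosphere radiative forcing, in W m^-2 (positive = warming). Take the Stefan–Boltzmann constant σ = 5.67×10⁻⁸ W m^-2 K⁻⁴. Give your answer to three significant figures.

Irradiance scales as 1/d², so S = 1365 W m^-2 × (1/10.1)² = 13.38 W m^-2.
ΔF = Δ[S(1−α)]/4 = (1−0.35)·-0.0883/4 = -0.01435 W m^-2.

-0.0143 W m^-2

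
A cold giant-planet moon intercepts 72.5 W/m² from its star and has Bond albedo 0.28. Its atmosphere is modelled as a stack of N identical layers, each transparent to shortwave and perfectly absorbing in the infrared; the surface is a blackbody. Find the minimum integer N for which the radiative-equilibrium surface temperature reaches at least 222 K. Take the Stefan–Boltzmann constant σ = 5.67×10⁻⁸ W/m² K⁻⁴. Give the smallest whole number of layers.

10

Top-of-atmosphere balance: σT_e⁴ = S(1−α)/4 = 13.05 W/m² → T_e = 123.2 K.
T_s = (N+1)^(1/4)·T_e ≥ 222 K requires N+1 ≥ (T_s/T_e)⁴ = (222/123.2)⁴ = 10.553.
The minimum whole number is N = 10.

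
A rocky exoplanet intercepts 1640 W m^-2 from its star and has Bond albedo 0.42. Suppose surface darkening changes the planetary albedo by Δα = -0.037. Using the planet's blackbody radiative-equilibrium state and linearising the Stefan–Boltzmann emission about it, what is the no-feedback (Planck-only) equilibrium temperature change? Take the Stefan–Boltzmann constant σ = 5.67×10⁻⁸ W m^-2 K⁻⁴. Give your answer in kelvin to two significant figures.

4.1 K

The baseline emission temperature is T_e = 254.5 K.
ΔF = −(S/4)Δα = −(1640/4)×(-0.037) = 15.17 W m^-2.
The Planck feedback parameter is 4σT_e³ = 3.738 W m^-2/K.
So ΔT₀ = 15.17/3.738 = 4.06 K.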